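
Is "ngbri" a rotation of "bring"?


Word: "bring", Candidate: "ngbri"
Method: check if candidate is substring of word+word
"bringbring" contains "ngbri"? Yes
Is rotation = Yes


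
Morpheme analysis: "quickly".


Word: "quickly"
Morphemes: quick + -ly
Each morpheme carries meaning
= 2 morphemes


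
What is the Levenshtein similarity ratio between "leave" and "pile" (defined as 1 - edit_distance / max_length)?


Word 1: "leave" (length 5)
Word 2: "pile" (length 4)
One optimal edit sequence:
  1. delete 'l'  (+1)
  2. substitute 'e' -> 'p'  (+1)
  3. substitute 'a' -> 'i'  (+1)
  4. substitute 'v' -> 'l'  (+1)
  5. keep 'e'
Edit distance = 4
Max length = max(5, 4) = 5
Similarity = 1 - 4/5
= 0.2000


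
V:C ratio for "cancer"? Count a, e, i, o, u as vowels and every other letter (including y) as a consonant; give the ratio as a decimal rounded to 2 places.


Word: "cancer"
Vowels (a,e,i,o,u): 2
Consonants: 4
Ratio = 2/4
= 0.50


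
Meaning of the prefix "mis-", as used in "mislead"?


Prefix: mis-
Example: mislead = mis- + lead
Meaning = wrongly


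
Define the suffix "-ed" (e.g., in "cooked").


Suffix: -ed
Example: cooked = cook + -ed
Meaning = past tense


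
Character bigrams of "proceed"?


Word: "proceed" (length 7)
Number of bigrams = 7 - 2 + 1 = 6
  Position 0: "pr"
  Position 1: "ro"
  Position 2: "oc"
  Position 3: "ce"
  Position 4: "ee"
  Position 5: "ed"
Bigrams = "pr", "ro", "oc", "ce", "ee", "ed"


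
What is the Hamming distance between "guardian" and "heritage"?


Comparing character by character (same length = 8):
  Pos 0: 'g' vs 'h' !=
  Pos 1: 'u' vs 'e' !=
  Pos 2: 'a' vs 'r' !=
  Pos 3: 'r' vs 'i' !=
  Pos 4: 'd' vs 't' !=
  Pos 5: 'i' vs 'a' !=
  Pos 6: 'a' vs 'g' !=
  Pos 7: 'n' vs 'e' !=
Hamming distance = 8


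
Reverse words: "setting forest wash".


Original: "setting forest wash"
Words (1..n): setting | forest | wash
Reversed (n..1): wash | forest | setting
Result = "wash forest setting"


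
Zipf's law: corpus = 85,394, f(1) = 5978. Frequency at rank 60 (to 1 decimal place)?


Zipf's law: f(r) = f(1) / r
f(1) = 5978
f(60) = 5978 / 60
= 99.6 occurrences


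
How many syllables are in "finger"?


Word: "finger"
Syllable breakdown: fin-ger
Counting: 2 parts
= 2 syllables


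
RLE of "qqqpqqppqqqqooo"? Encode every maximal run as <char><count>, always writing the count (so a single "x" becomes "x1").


String: "qqqpqqppqqqqooo"
Scanning for consecutive runs:
  'q' x 3
  'p' x 1
  'q' x 2
  'p' x 2
  'q' x 4
  'o' x 3
RLE = "q3p1q2p2q4o3"


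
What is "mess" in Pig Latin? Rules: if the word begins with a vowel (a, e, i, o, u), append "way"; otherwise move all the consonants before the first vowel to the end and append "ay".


Word: "mess"
Starts with consonant(s) → move to end, add 'ay'
Consonant cluster: "m"
Pig Latin = "essmay"


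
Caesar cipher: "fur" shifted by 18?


Word: "fur"
Shift: 18
Each letter → (letter + shift) mod 26:
  'f' (5) + 18 = 23 → 'x'
  'u' (20) + 18 = 12 → 'm'
  'r' (17) + 18 = 9 → 'j'
Result = "xmj"


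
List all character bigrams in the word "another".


Word: "another" (length 7)
Number of bigrams = 7 - 2 + 1 = 6
  Position 0: "an"
  Position 1: "no"
  Position 2: "ot"
  Position 3: "th"
  Position 4: "he"
  Position 5: "er"
Bigrams = "an", "no", "ot", "th", "he", "er"


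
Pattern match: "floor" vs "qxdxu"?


Pattern of "floor": [0, 1, 2, 2, 3]
Pattern of "qxdxu": [0, 1, 2, 1, 3]
Patterns do not match
Same pattern = No


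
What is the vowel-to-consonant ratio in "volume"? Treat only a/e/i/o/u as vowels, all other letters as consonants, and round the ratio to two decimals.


Word: "volume"
Vowels (a,e,i,o,u): 3
Consonants: 3
Ratio = 3/3
= 1.00


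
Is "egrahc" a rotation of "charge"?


Word: "charge", Candidate: "egrahc"
Method: check if candidate is substring of word+word
"chargecharge" contains "egrahc"? No
Is rotation = No


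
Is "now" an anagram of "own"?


Word 1: "own" → sorted: now
Word 2: "now" → sorted: now
Same letters? now == now
Anagram = Yes


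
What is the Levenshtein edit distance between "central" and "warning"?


Word 1: "central" (length 7)
Word 2: "warning" (length 7)
One optimal edit sequence (insert/delete/substitute each cost 1):
  1. substitute 'c' -> 'w'  (+1)
  2. substitute 'e' -> 'a'  (+1)
  3. substitute 'n' -> 'r'  (+1)
  4. substitute 't' -> 'n'  (+1)
  5. substitute 'r' -> 'i'  (+1)
  6. substitute 'a' -> 'n'  (+1)
  7. substitute 'l' -> 'g'  (+1)
Total edit operations: 7
Edit distance = 7


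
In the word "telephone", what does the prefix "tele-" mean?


Prefix: tele-
Example: telephone (tele- + phone)
Meaning = distant


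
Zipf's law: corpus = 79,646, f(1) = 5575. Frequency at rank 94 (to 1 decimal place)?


Zipf's law: f(r) = f(1) / r
f(1) = 5575
f(94) = 5575 / 94
= 59.3 occurrences


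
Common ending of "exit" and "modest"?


Word 1: "exit"
Word 2: "modest"
Comparing from end:
  Pos -1: 't' == 't'
  Pos -2: 'i' != 's' (stop)
LCS = "t" (length 1)


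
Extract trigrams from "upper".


Word: "upper" (length 5)
Number of trigrams = 5 - 3 + 1 = 3
  Position 0: "upp"
  Position 1: "ppe"
  Position 2: "per"
Trigrams = "upp", "ppe", "per"


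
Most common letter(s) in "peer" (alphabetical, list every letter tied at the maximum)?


Word: "peer"
Letter counts:
  'e': 2
  'p': 1
  'r': 1
Maximum count = 2
Most frequent = 'e' (2 times each)


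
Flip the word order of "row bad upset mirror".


Original: "row bad upset mirror"
Words (1..n): row | bad | upset | mirror
Reversed (n..1): mirror | upset | bad | row
Result = "mirror upset bad row"


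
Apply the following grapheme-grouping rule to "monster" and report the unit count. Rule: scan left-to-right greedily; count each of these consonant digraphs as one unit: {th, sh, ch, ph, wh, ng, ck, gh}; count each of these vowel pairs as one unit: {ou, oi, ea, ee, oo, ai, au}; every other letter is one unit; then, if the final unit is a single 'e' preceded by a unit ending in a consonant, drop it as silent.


Word: "monster" (7 letters)
Left-to-right scan:
  1. 'm' (letter)
  2. 'o' (letter)
  3. 'n' (letter)
  4. 's' (letter)
  5. 't' (letter)
  6. 'e' (letter)
  7. 'r' (letter)
Units from scan: 7
Sound units = 7 units


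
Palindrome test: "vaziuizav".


Word: "vaziuizav"
Reversed: "vaziuizav"
Forward == Backward? vaziuizav == vaziuizav
Palindrome = Yes


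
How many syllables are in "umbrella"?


Word: "umbrella"
Syllable breakdown: um · brel · la
Counting: 3 parts
= 3 syllables


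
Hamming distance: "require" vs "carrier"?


Comparing character by character (same length = 7):
  Pos 0: 'r' vs 'c' !=
  Pos 1: 'e' vs 'a' !=
  Pos 2: 'q' vs 'r' !=
  Pos 3: 'u' vs 'r' !=
  Pos 4: 'i' vs 'i' =
  Pos 5: 'r' vs 'e' !=
  Pos 6: 'e' vs 'r' !=
Hamming distance = 6


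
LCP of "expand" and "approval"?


Word 1: "expand"
Word 2: "approval"
Comparing from start:
  Pos 0: 'e' != 'a' (stop)
LCP = "" (length 0)


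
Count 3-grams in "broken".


Word: "broken" (length 6)
Number of 3-grams = length - 3 + 1 = 6 - 3 + 1
= 4


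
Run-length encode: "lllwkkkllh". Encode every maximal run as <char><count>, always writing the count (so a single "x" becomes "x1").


String: "lllwkkkllh"
Scanning for consecutive runs:
  'l' x 3
  'w' x 1
  'k' x 3
  'l' x 2
  'h' x 1
RLE = "l3w1k3l2h1"


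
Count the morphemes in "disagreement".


Word: "disagreement"
Morphemes: dis- | agree | -ment
Each morpheme carries meaning
= 3 morphemes


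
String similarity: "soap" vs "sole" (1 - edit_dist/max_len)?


Word 1: "soap" (length 4)
Word 2: "sole" (length 4)
One optimal edit sequence:
  1. keep 's'
  2. keep 'o'
  3. substitute 'a' -> 'l'  (+1)
  4. substitute 'p' -> 'e'  (+1)
Edit distance = 2
Max length = max(4, 4) = 4
Similarity = 1 - 2/4
= 0.5000


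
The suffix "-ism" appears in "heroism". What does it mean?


Suffix: -ism
Example: heroism = hero + -ism
Meaning = belief / practice


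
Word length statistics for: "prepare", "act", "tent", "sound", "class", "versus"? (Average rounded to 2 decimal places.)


Lengths: "prepare"=7, "act"=3, "tent"=4, "sound"=5, "class"=5, "versus"=6
Sum = 30, Count = 6
Average = 30/6 = 5.00
= avg=5.00, min=3, max=7


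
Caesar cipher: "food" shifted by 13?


Word: "food"
Shift: 13
Each letter → (letter + shift) mod 26:
  'f' (5) + 13 = 18 → 's'
  'o' (14) + 13 = 1 → 'b'
  'o' (14) + 13 = 1 → 'b'
  'd' (3) + 13 = 16 → 'q'
Result = "sbbq"


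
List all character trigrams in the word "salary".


Word: "salary" (length 6)
Number of trigrams = 6 - 3 + 1 = 4
  Position 0: "sal"
  Position 1: "ala"
  Position 2: "lar"
  Position 3: "ary"
Trigrams = "sal", "ala", "lar", "ary"


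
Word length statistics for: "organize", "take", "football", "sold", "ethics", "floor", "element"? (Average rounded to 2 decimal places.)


Lengths: "organize"=8, "take"=4, "football"=8, "sold"=4, "ethics"=6, "floor"=5, "element"=7
Sum = 42, Count = 7
Average = 42/7 = 6.00
= avg=6.00, min=4, max=8


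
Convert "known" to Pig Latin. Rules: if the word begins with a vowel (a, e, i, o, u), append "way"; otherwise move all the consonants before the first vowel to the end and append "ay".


Word: "known"
Starts with consonant(s) → move to end, add 'ay'
Consonant cluster: "kn"
Pig Latin = "ownknay"


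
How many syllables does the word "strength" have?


Word: "strength"
Syllable breakdown: strength
Counting: 1 part
= 1 syllable


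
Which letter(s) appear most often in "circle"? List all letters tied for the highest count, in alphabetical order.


Word: "circle"
Letter counts:
  'c': 2
  'e': 1
  'i': 1
  'l': 1
  'r': 1
Maximum count = 2
Most frequent = 'c' (2 times each)


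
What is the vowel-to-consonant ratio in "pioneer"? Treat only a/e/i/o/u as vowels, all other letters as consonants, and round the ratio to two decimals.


Word: "pioneer"
Vowels (a,e,i,o,u): 4
Consonants: 3
Ratio = 4/3
= 1.33


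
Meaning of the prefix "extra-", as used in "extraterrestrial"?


Prefix: extra-
Example: extraterrestrial (extra- + terrestrial)
Meaning = beyond


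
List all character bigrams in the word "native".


Word: "native" (length 6)
Number of bigrams = 6 - 2 + 1 = 5
  Position 0: "na"
  Position 1: "at"
  Position 2: "ti"
  Position 3: "iv"
  Position 4: "ve"
Bigrams = "na", "at", "ti", "iv", "ve"


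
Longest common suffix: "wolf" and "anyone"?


Word 1: "wolf"
Word 2: "anyone"
Comparing from end:
  Pos -1: 'f' != 'e' (stop)
LCS = "" (length 0)


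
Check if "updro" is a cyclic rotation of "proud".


Word: "proud", Candidate: "updro"
Method: check if candidate is substring of word+word
"proudproud" contains "updro"? No
Is rotation = No


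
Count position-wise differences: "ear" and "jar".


Comparing character by character (same length = 3):
  Pos 0: 'e' vs 'j' !=
  Pos 1: 'a' vs 'a' =
  Pos 2: 'r' vs 'r' =
Hamming distance = 1


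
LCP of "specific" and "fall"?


Word 1: "specific"
Word 2: "fall"
Comparing from start:
  Pos 0: 's' != 'f' (stop)
LCP = "" (length 0)


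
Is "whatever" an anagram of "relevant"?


Word 1: "relevant" → sorted: aeelnrtv
Word 2: "whatever" → sorted: aeehrtvw
Same letters? aeelnrtv != aeehrtvw
Anagram = No


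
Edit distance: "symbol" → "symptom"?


Word 1: "symbol" (length 6)
Word 2: "symptom" (length 7)
One optimal edit sequence (insert/delete/substitute each cost 1):
  1. keep 's'
  2. keep 'y'
  3. keep 'm'
  4. insert 'p'  (+1)
  5. substitute 'b' -> 't'  (+1)
  6. keep 'o'
  7. substitute 'l' -> 'm'  (+1)
Total edit operations: 3
Edit distance = 3


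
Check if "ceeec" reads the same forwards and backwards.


Word: "ceeec"
Reversed: "ceeec"
Forward == Backward? ceeec == ceeec
Palindrome = Yes


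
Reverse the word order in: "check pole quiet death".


Original: "check pole quiet death"
Words (1..n): check | pole | quiet | death
Reversed (n..1): death | quiet | pole | check
Result = "death quiet pole check"


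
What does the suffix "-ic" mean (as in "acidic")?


Suffix: -ic
Example: acidic (acid + -ic)
Meaning = relating to


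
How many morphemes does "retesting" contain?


Word: "retesting"
Morphemes: re- / test / -ing
Each morpheme carries meaning
= 3 morphemes


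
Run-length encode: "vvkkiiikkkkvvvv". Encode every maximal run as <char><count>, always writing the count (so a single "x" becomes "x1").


String: "vvkkiiikkkkvvvv"
Scanning for consecutive runs:
  'v' x 2
  'k' x 2
  'i' x 3
  'k' x 4
  'v' x 4
RLE = "v2k2i3k4v4"


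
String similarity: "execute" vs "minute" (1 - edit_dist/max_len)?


Word 1: "execute" (length 7)
Word 2: "minute" (length 6)
One optimal edit sequence:
  1. delete 'e'  (+1)
  2. substitute 'x' -> 'm'  (+1)
  3. substitute 'e' -> 'i'  (+1)
  4. substitute 'c' -> 'n'  (+1)
  5. keep 'u'
  6. keep 't'
  7. keep 'e'
Edit distance = 4
Max length = max(7, 6) = 7
Similarity = 1 - 4/7
= 0.4286


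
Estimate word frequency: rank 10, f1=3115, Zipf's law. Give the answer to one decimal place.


Zipf's law: f(r) = f(1) / r
f(1) = 3115
f(10) = 3115 / 10
= 311.5 occurrences


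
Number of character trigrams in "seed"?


Word: "seed" (length 4)
Number of 3-grams = length - 3 + 1 = 4 - 3 + 1
= 2


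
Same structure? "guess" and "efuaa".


Pattern of "guess": [0, 1, 2, 3, 3]
Pattern of "efuaa": [0, 1, 2, 3, 3]
Patterns match
Same pattern = Yes


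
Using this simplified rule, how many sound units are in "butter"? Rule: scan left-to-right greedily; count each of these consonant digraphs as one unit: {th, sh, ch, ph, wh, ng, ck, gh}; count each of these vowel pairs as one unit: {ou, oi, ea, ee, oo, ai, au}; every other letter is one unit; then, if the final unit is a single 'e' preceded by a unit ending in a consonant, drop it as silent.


Word: "butter" (6 letters)
Left-to-right scan:
  [1] 'b' (letter)
  [2] 'u' (letter)
  [3] 't' (letter)
  [4] 't' (letter)
  [5] 'e' (letter)
  [6] 'r' (letter)
Units from scan: 6
Sound units = 6 units


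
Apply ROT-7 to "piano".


Word: "piano"
Shift: 7
Each letter → (letter + shift) mod 26:
  'p' (15) + 7 = 22 → 'w'
  'i' (8) + 7 = 15 → 'p'
  'a' (0) + 7 = 7 → 'h'
  'n' (13) + 7 = 20 → 'u'
  'o' (14) + 7 = 21 → 'v'
Result = "wphuv"


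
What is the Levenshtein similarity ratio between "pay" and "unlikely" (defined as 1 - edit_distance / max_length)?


Word 1: "pay" (length 3)
Word 2: "unlikely" (length 8)
One optimal edit sequence:
  1. insert 'u'  (+1)
  2. insert 'n'  (+1)
  3. insert 'l'  (+1)
  4. insert 'i'  (+1)
  5. insert 'k'  (+1)
  6. substitute 'p' -> 'e'  (+1)
  7. substitute 'a' -> 'l'  (+1)
  8. keep 'y'
Edit distance = 7
Max length = max(3, 8) = 8
Similarity = 1 - 7/8
= 0.1250


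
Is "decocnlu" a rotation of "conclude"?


Word: "conclude", Candidate: "decocnlu"
Method: check if candidate is substring of word+word
"concludeconclude" contains "decocnlu"? No
Is rotation = No


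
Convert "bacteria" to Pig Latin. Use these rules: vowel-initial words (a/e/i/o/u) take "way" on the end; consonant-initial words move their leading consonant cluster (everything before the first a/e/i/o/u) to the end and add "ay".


Word: "bacteria"
Starts with consonant(s) → move to end, add 'ay'
Consonant cluster: "b"
Pig Latin = "acteriabay"


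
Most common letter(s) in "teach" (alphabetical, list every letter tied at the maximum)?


Word: "teach"
Letter counts:
  'a': 1
  'c': 1
  'e': 1
  'h': 1
  't': 1
Maximum count = 1
Most frequent = 'a', 'c', 'e', 'h', 't' (1 time each)


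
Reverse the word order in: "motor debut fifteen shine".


Original: "motor debut fifteen shine"
Words (1..n): motor | debut | fifteen | shine
Reversed (n..1): shine | fifteen | debut | motor
Result = "shine fifteen debut motor"


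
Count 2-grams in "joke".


Word: "joke" (length 4)
Number of 2-grams = length - 2 + 1 = 4 - 2 + 1
= 3


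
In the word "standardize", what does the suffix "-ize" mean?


Suffix: -ize
Example: standardize (standard + -ize)
Meaning = to make


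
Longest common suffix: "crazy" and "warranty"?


Word 1: "crazy"
Word 2: "warranty"
Comparing from end:
  Pos -1: 'y' == 'y'
  Pos -2: 'z' != 't' (stop)
LCS = "y" (length 1)


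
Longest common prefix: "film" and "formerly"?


Word 1: "film"
Word 2: "formerly"
Comparing from start:
  Pos 0: 'f' == 'f'
  Pos 1: 'i' != 'o' (stop)
LCP = "f" (length 1)


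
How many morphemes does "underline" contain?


Word: "underline"
Morphemes: under- | line
Each morpheme carries meaning
= 2 morphemes


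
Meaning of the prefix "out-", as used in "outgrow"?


Prefix: out-
As in: outgrow -> out- + grow
Meaning = surpass


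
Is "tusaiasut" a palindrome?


Word: "tusaiasut"
Reversed: "tusaiasut"
Forward == Backward? tusaiasut == tusaiasut
Palindrome = Yes


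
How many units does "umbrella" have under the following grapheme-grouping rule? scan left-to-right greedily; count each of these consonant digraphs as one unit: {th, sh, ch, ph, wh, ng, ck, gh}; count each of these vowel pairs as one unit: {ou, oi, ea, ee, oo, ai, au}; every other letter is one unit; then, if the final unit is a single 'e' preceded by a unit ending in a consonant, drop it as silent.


Word: "umbrella" (8 letters)
Left-to-right scan:
  [1] 'u' (letter)
  [2] 'm' (letter)
  [3] 'b' (letter)
  [4] 'r' (letter)
  [5] 'e' (letter)
  [6] 'l' (letter)
  [7] 'l' (letter)
  [8] 'a' (letter)
Units from scan: 8
Sound units = 8 units


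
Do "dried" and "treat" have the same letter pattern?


Pattern of "dried": [0, 1, 2, 3, 0]
Pattern of "treat": [0, 1, 2, 3, 0]
Patterns match
Same pattern = Yes


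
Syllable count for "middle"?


Word: "middle"
Syllable breakdown: mid | dle
Counting: 2 parts
= 2 syllables


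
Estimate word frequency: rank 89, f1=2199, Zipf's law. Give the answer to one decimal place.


Zipf's law: f(r) = f(1) / r
f(1) = 2199
f(89) = 2199 / 89
= 24.7 occurrences


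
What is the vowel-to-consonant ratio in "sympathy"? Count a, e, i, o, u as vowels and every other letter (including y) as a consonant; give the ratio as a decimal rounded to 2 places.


Word: "sympathy"
Vowels (a,e,i,o,u): 1
Consonants: 7
Ratio = 1/7
= 0.14


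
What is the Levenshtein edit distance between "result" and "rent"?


Word 1: "result" (length 6)
Word 2: "rent" (length 4)
One optimal edit sequence (insert/delete/substitute each cost 1):
  1. keep 'r'
  2. keep 'e'
  3. delete 's'  (+1)
  4. delete 'u'  (+1)
  5. substitute 'l' -> 'n'  (+1)
  6. keep 't'
Total edit operations: 3
Edit distance = 3


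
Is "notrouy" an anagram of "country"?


Word 1: "country" → sorted: cnortuy
Word 2: "notrouy" → sorted: noortuy
Same letters? cnortuy != noortuy
Anagram = No


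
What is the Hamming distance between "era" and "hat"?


Comparing character by character (same length = 3):
  Pos 0: 'e' vs 'h' !=
  Pos 1: 'r' vs 'a' !=
  Pos 2: 'a' vs 't' !=
Hamming distance = 3


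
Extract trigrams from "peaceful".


Word: "peaceful" (length 8)
Number of trigrams = 8 - 3 + 1 = 6
  Position 0: "pea"
  Position 1: "eac"
  Position 2: "ace"
  Position 3: "cef"
  Position 4: "efu"
  Position 5: "ful"
Trigrams = "pea", "eac", "ace", "cef", "efu", "ful"


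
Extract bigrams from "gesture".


Word: "gesture" (length 7)
Number of bigrams = 7 - 2 + 1 = 6
  Position 0: "ge"
  Position 1: "es"
  Position 2: "st"
  Position 3: "tu"
  Position 4: "ur"
  Position 5: "re"
Bigrams = "ge", "es", "st", "tu", "ur", "re"


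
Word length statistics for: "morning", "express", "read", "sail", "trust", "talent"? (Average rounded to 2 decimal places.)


Lengths: "morning"=7, "express"=7, "read"=4, "sail"=4, "trust"=5, "talent"=6
Sum = 33, Count = 6
Average = 33/6 = 5.50
= avg=5.50, min=4, max=7


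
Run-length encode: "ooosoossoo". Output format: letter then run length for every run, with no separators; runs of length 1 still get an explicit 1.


String: "ooosoossoo"
Scanning for consecutive runs:
  'o' x 3
  's' x 1
  'o' x 2
  's' x 2
  'o' x 2
RLE = "o3s1o2s2o2"


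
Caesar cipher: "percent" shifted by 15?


Word: "percent"
Shift: 15
Each letter → (letter + shift) mod 26:
  'p' (15) + 15 = 4 → 'e'
  'e' (4) + 15 = 19 → 't'
  'r' (17) + 15 = 6 → 'g'
  'c' (2) + 15 = 17 → 'r'
  'e' (4) + 15 = 19 → 't'
  'n' (13) + 15 = 2 → 'c'
  't' (19) + 15 = 8 → 'i'
Result = "etgrtci"


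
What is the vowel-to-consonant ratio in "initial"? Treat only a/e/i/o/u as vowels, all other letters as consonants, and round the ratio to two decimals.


Word: "initial"
Vowels (a,e,i,o,u): 4
Consonants: 3
Ratio = 4/3
= 1.33


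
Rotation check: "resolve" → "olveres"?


Word: "resolve", Candidate: "olveres"
Method: check if candidate is substring of word+word
"resolveresolve" contains "olveres"? Yes
Is rotation = Yes


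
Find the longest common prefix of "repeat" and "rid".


Word 1: "repeat"
Word 2: "rid"
Comparing from start:
  Pos 0: 'r' == 'r'
  Pos 1: 'e' != 'i' (stop)
LCP = "r" (length 1)


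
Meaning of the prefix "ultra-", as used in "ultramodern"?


Prefix: ultra-
Example: ultramodern = ultra- + modern
Meaning = beyond


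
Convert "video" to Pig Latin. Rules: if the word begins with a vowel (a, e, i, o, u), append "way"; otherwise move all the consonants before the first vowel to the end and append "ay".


Word: "video"
Starts with consonant(s) → move to end, add 'ay'
Consonant cluster: "v"
Pig Latin = "ideovay"


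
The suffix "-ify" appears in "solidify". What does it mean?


Suffix: -ify
As in: solidify -> solid + -ify
Meaning = to make


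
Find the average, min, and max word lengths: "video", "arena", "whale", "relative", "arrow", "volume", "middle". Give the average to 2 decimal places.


Lengths: "video"=5, "arena"=5, "whale"=5, "relative"=8, "arrow"=5, "volume"=6, "middle"=6
Sum = 40, Count = 7
Average = 40/7 = 5.71
= avg=5.71, min=5, max=8


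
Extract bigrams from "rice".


Word: "rice" (length 4)
Number of bigrams = 4 - 2 + 1 = 3
  Position 0: "ri"
  Position 1: "ic"
  Position 2: "ce"
Bigrams = "ri", "ic", "ce"


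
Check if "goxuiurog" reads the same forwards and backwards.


Word: "goxuiurog"
Reversed: "goruiuxog"
Forward == Backward? goxuiurog != goruiuxog
Palindrome = No


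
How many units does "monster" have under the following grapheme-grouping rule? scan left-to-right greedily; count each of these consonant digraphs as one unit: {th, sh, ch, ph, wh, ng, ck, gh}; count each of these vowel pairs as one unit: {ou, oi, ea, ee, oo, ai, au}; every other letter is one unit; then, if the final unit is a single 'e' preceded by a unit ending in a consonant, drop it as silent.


Word: "monster" (7 letters)
Left-to-right scan:
  1. 'm' (letter)
  2. 'o' (letter)
  3. 'n' (letter)
  4. 's' (letter)
  5. 't' (letter)
  6. 'e' (letter)
  7. 'r' (letter)
Units from scan: 7
Sound units = 7 units


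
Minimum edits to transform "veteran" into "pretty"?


Word 1: "veteran" (length 7)
Word 2: "pretty" (length 6)
One optimal edit sequence (insert/delete/substitute each cost 1):
  1. delete 'v'  (+1)
  2. substitute 'e' -> 'p'  (+1)
  3. substitute 't' -> 'r'  (+1)
  4. keep 'e'
  5. substitute 'r' -> 't'  (+1)
  6. substitute 'a' -> 't'  (+1)
  7. substitute 'n' -> 'y'  (+1)
Total edit operations: 6
Edit distance = 6


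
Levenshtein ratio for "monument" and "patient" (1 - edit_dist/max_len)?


Word 1: "monument" (length 8)
Word 2: "patient" (length 7)
One optimal edit sequence:
  1. delete 'm'  (+1)
  2. substitute 'o' -> 'p'  (+1)
  3. substitute 'n' -> 'a'  (+1)
  4. substitute 'u' -> 't'  (+1)
  5. substitute 'm' -> 'i'  (+1)
  6. keep 'e'
  7. keep 'n'
  8. keep 't'
Edit distance = 5
Max length = max(8, 7) = 8
Similarity = 1 - 5/8
= 0.3750


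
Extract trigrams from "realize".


Word: "realize" (length 7)
Number of trigrams = 7 - 3 + 1 = 5
  Position 0: "rea"
  Position 1: "eal"
  Position 2: "ali"
  Position 3: "liz"
  Position 4: "ize"
Trigrams = "rea", "eal", "ali", "liz", "ize"


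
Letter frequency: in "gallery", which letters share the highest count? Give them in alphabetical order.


Word: "gallery"
Letter counts:
  'a': 1
  'e': 1
  'g': 1
  'l': 2
  'r': 1
  'y': 1
Maximum count = 2
Most frequent = 'l' (2 times each)


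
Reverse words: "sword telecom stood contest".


Original: "sword telecom stood contest"
Words (1..n): sword | telecom | stood | contest
Reversed (n..1): contest | stood | telecom | sword
Result = "contest stood telecom sword"


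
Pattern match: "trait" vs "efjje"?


Pattern of "trait": [0, 1, 2, 3, 0]
Pattern of "efjje": [0, 1, 2, 2, 0]
Patterns do not match
Same pattern = No


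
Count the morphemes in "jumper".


Word: "jumper"
Morphemes: jump / -er
Each morpheme carries meaning
= 2 morphemes


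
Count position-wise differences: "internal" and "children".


Comparing character by character (same length = 8):
  Pos 0: 'i' vs 'c' !=
  Pos 1: 'n' vs 'h' !=
  Pos 2: 't' vs 'i' !=
  Pos 3: 'e' vs 'l' !=
  Pos 4: 'r' vs 'd' !=
  Pos 5: 'n' vs 'r' !=
  Pos 6: 'a' vs 'e' !=
  Pos 7: 'l' vs 'n' !=
Hamming distance = 8


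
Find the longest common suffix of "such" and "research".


Word 1: "such"
Word 2: "research"
Comparing from end:
  Pos -1: 'h' == 'h'
  Pos -2: 'c' == 'c'
  Pos -3: 'u' != 'r' (stop)
LCS = "ch" (length 2)


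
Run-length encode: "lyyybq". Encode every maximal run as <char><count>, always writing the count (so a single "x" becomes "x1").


String: "lyyybq"
Scanning for consecutive runs:
  'l' x 1
  'y' x 3
  'b' x 1
  'q' x 1
RLE = "l1y3b1q1"


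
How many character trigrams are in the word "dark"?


Word: "dark" (length 4)
Number of 3-grams = length - 3 + 1 = 4 - 3 + 1
= 2


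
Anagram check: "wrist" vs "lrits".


Word 1: "wrist" → sorted: irstw
Word 2: "lrits" → sorted: ilrst
Same letters? irstw != ilrst
Anagram = No


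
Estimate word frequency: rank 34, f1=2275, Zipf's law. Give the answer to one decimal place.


Zipf's law: f(r) = f(1) / r
f(1) = 2275
f(34) = 2275 / 34
= 66.9 occurrences


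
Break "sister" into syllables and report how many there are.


Word: "sister"
Syllable breakdown: sis · ter
Counting: 2 parts
= 2 syllables


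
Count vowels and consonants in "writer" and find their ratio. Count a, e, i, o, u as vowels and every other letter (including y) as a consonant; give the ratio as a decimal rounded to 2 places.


Word: "writer"
Vowels (a,e,i,o,u): 2
Consonants: 4
Ratio = 2/4
= 0.50


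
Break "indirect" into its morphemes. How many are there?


Word: "indirect"
Morphemes: in- | direct
Each morpheme carries meaning
= 2 morphemes


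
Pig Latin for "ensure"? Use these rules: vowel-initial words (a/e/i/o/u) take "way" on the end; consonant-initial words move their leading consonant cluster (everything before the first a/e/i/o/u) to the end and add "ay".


Word: "ensure"
Starts with vowel → add 'way'
Pig Latin = "ensureway"


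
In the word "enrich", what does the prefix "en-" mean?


Prefix: en-
Example: enrich (en- + rich)
Meaning = cause to / put into


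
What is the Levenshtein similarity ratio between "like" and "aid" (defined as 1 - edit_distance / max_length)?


Word 1: "like" (length 4)
Word 2: "aid" (length 3)
One optimal edit sequence:
  1. substitute 'l' -> 'a'  (+1)
  2. keep 'i'
  3. delete 'k'  (+1)
  4. substitute 'e' -> 'd'  (+1)
Edit distance = 3
Max length = max(4, 3) = 4
Similarity = 1 - 3/4
= 0.2500


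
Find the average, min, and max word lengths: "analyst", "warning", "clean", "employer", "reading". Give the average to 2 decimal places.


Lengths: "analyst"=7, "warning"=7, "clean"=5, "employer"=8, "reading"=7
Sum = 34, Count = 5
Average = 34/5 = 6.80
= avg=6.80, min=5, max=8


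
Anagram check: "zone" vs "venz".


Word 1: "zone" → sorted: enoz
Word 2: "venz" → sorted: envz
Same letters? enoz != envz
Anagram = No


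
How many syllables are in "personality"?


Word: "personality"
Syllable breakdown: per-son-al-i-ty
Counting: 5 parts
= 5 syllables


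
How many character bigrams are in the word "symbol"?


Word: "symbol" (length 6)
Number of 2-grams = length - 2 + 1 = 6 - 2 + 1
= 5


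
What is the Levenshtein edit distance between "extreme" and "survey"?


Word 1: "extreme" (length 7)
Word 2: "survey" (length 6)
One optimal edit sequence (insert/delete/substitute each cost 1):
  1. delete 'e'  (+1)
  2. substitute 'x' -> 's'  (+1)
  3. substitute 't' -> 'u'  (+1)
  4. keep 'r'
  5. substitute 'e' -> 'v'  (+1)
  6. substitute 'm' -> 'e'  (+1)
  7. substitute 'e' -> 'y'  (+1)
Total edit operations: 6
Edit distance = 6


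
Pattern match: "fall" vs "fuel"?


Pattern of "fall": [0, 1, 2, 2]
Pattern of "fuel": [0, 1, 2, 3]
Patterns do not match
Same pattern = No


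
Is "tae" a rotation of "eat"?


Word: "eat", Candidate: "tae"
Method: check if candidate is substring of word+word
"eateat" contains "tae"? No
Is rotation = No


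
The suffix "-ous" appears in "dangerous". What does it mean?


Suffix: -ous
As in: dangerous -> danger + -ous
Meaning = having quality of


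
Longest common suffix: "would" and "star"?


Word 1: "would"
Word 2: "star"
Comparing from end:
  Pos -1: 'd' != 'r' (stop)
LCS = "" (length 0)


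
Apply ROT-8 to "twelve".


Word: "twelve"
Shift: 8
Each letter → (letter + shift) mod 26:
  't' (19) + 8 = 1 → 'b'
  'w' (22) + 8 = 4 → 'e'
  'e' (4) + 8 = 12 → 'm'
  'l' (11) + 8 = 19 → 't'
  'v' (21) + 8 = 3 → 'd'
  'e' (4) + 8 = 12 → 'm'
Result = "bemtdm"


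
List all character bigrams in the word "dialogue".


Word: "dialogue" (length 8)
Number of bigrams = 8 - 2 + 1 = 7
  Position 0: "di"
  Position 1: "ia"
  Position 2: "al"
  Position 3: "lo"
  Position 4: "og"
  Position 5: "gu"
  Position 6: "ue"
Bigrams = "di", "ia", "al", "lo", "og", "gu", "ue"


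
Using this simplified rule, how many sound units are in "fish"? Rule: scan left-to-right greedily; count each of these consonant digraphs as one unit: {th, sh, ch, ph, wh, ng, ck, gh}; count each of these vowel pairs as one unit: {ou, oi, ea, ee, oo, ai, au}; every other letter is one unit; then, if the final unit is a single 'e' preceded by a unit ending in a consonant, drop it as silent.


Word: "fish" (4 letters)
Left-to-right scan:
  [1] 'f' (letter)
  [2] 'i' (letter)
  [3] 'sh' (digraph)
Units from scan: 3
Sound units = 3 units


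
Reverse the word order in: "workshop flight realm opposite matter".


Original: "workshop flight realm opposite matter"
Words (1..n): workshop | flight | realm | opposite | matter
Reversed (n..1): matter | opposite | realm | flight | workshop
Result = "matter opposite realm flight workshop"


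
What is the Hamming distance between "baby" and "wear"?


Comparing character by character (same length = 4):
  Pos 0: 'b' vs 'w' !=
  Pos 1: 'a' vs 'e' !=
  Pos 2: 'b' vs 'a' !=
  Pos 3: 'y' vs 'r' !=
Hamming distance = 4


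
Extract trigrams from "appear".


Word: "appear" (length 6)
Number of trigrams = 6 - 3 + 1 = 4
  Position 0: "app"
  Position 1: "ppe"
  Position 2: "pea"
  Position 3: "ear"
Trigrams = "app", "ppe", "pea", "ear"


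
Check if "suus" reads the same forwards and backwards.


Word: "suus"
Reversed: "suus"
Forward == Backward? suus == suus
Palindrome = Yes


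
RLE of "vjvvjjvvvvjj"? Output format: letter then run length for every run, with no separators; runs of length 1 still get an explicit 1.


String: "vjvvjjvvvvjj"
Scanning for consecutive runs:
  'v' x 1
  'j' x 1
  'v' x 2
  'j' x 2
  'v' x 4
  'j' x 2
RLE = "v1j1v2j2v4j2"


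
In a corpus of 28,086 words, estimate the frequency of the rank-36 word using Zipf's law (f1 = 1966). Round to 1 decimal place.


Zipf's law: f(r) = f(1) / r
f(1) = 1966
f(36) = 1966 / 36
= 54.6 occurrences


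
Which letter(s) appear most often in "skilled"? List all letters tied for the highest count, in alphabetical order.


Word: "skilled"
Letter counts:
  'd': 1
  'e': 1
  'i': 1
  'k': 1
  'l': 2
  's': 1
Maximum count = 2
Most frequent = 'l' (2 times each)


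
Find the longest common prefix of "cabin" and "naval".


Word 1: "cabin"
Word 2: "naval"
Comparing from start:
  Pos 0: 'c' != 'n' (stop)
LCP = "" (length 0)


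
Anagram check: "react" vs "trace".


Word 1: "react" → sorted: acert
Word 2: "trace" → sorted: acert
Same letters? acert == acert
Anagram = Yes


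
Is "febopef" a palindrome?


Word: "febopef"
Reversed: "fepobef"
Forward == Backward? febopef != fepobef
Palindrome = No


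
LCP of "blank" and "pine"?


Word 1: "blank"
Word 2: "pine"
Comparing from start:
  Pos 0: 'b' != 'p' (stop)
LCP = "" (length 0)


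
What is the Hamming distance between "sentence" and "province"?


Comparing character by character (same length = 8):
  Pos 0: 's' vs 'p' !=
  Pos 1: 'e' vs 'r' !=
  Pos 2: 'n' vs 'o' !=
  Pos 3: 't' vs 'v' !=
  Pos 4: 'e' vs 'i' !=
  Pos 5: 'n' vs 'n' =
  Pos 6: 'c' vs 'c' =
  Pos 7: 'e' vs 'e' =
Hamming distance = 5


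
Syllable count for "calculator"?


Word: "calculator"
Syllable breakdown: cal | cu | la | tor
Counting: 4 parts
= 4 syllables


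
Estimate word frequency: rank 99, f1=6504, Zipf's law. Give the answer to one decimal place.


Zipf's law: f(r) = f(1) / r
f(1) = 6504
f(99) = 6504 / 99
= 65.7 occurrences


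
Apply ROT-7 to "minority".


Word: "minority"
Shift: 7
Each letter → (letter + shift) mod 26:
  'm' (12) + 7 = 19 → 't'
  'i' (8) + 7 = 15 → 'p'
  'n' (13) + 7 = 20 → 'u'
  'o' (14) + 7 = 21 → 'v'
  'r' (17) + 7 = 24 → 'y'
  'i' (8) + 7 = 15 → 'p'
  't' (19) + 7 = 0 → 'a'
  'y' (24) + 7 = 5 → 'f'
Result = "tpuvypaf"


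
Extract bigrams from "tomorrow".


Word: "tomorrow" (length 8)
Number of bigrams = 8 - 2 + 1 = 7
  Position 0: "to"
  Position 1: "om"
  Position 2: "mo"
  Position 3: "or"
  Position 4: "rr"
  Position 5: "ro"
  Position 6: "ow"
Bigrams = "to", "om", "mo", "or", "rr", "ro", "ow"


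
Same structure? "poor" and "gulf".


Pattern of "poor": [0, 1, 1, 2]
Pattern of "gulf": [0, 1, 2, 3]
Patterns do not match
Same pattern = No


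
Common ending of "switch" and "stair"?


Word 1: "switch"
Word 2: "stair"
Comparing from end:
  Pos -1: 'h' != 'r' (stop)
LCS = "" (length 0)


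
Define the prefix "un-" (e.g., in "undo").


Prefix: un-
As in: undo -> un- + do
Meaning = not / reverse


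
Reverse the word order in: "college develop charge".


Original: "college develop charge"
Words (1..n): college | develop | charge
Reversed (n..1): charge | develop | college
Result = "charge develop college"


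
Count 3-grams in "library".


Word: "library" (length 7)
Number of 3-grams = length - 3 + 1 = 7 - 3 + 1
= 5


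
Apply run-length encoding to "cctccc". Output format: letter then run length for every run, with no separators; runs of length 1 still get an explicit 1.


String: "cctccc"
Scanning for consecutive runs:
  'c' x 2
  't' x 1
  'c' x 3
RLE = "c2t1c3"


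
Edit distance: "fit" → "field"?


Word 1: "fit" (length 3)
Word 2: "field" (length 5)
One optimal edit sequence (insert/delete/substitute each cost 1):
  1. keep 'f'
  2. keep 'i'
  3. insert 'e'  (+1)
  4. insert 'l'  (+1)
  5. substitute 't' -> 'd'  (+1)
Total edit operations: 3
Edit distance = 3


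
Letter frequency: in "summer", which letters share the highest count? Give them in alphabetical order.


Word: "summer"
Letter counts:
  'e': 1
  'm': 2
  'r': 1
  's': 1
  'u': 1
Maximum count = 2
Most frequent = 'm' (2 times each)


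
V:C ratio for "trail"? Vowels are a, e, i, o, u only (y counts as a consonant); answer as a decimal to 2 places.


Word: "trail"
Vowels (a,e,i,o,u): 2
Consonants: 3
Ratio = 2/3
= 0.67


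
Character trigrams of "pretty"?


Word: "pretty" (length 6)
Number of trigrams = 6 - 3 + 1 = 4
  Position 0: "pre"
  Position 1: "ret"
  Position 2: "ett"
  Position 3: "tty"
Trigrams = "pre", "ret", "ett", "tty"


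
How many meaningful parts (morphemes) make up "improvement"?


Word: "improvement"
Morphemes: improve / -ment
Each morpheme carries meaning
= 2 morphemes


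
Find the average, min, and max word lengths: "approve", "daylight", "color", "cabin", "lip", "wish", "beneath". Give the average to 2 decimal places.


Lengths: "approve"=7, "daylight"=8, "color"=5, "cabin"=5, "lip"=3, "wish"=4, "beneath"=7
Sum = 39, Count = 7
Average = 39/7 = 5.57
= avg=5.57, min=3, max=8


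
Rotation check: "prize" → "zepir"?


Word: "prize", Candidate: "zepir"
Method: check if candidate is substring of word+word
"prizeprize" contains "zepir"? No
Is rotation = No


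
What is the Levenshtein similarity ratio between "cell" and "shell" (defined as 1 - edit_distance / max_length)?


Word 1: "cell" (length 4)
Word 2: "shell" (length 5)
One optimal edit sequence:
  1. insert 's'  (+1)
  2. substitute 'c' -> 'h'  (+1)
  3. keep 'e'
  4. keep 'l'
  5. keep 'l'
Edit distance = 2
Max length = max(4, 5) = 5
Similarity = 1 - 2/5
= 0.6000


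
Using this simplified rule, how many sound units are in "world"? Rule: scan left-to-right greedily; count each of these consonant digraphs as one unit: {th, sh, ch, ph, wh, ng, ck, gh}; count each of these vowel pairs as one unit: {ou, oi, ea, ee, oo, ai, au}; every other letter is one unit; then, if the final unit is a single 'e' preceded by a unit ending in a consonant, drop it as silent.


Word: "world" (5 letters)
Left-to-right scan:
  [1] 'w' (letter)
  [2] 'o' (letter)
  [3] 'r' (letter)
  [4] 'l' (letter)
  [5] 'd' (letter)
Units from scan: 5
Sound units = 5 units


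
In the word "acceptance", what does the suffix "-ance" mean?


Suffix: -ance
As in: acceptance -> accept + -ance
Meaning = state of


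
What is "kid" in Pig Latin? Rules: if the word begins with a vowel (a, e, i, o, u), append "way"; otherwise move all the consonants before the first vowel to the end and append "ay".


Word: "kid"
Starts with consonant(s) → move to end, add 'ay'
Consonant cluster: "k"
Pig Latin = "idkay"


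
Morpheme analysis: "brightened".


Word: "brightened"
Morphemes: bright / -en / -ed
Each morpheme carries meaning
= 3 morphemes


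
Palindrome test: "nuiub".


Word: "nuiub"
Reversed: "buiun"
Forward == Backward? nuiub != buiun
Palindrome = No


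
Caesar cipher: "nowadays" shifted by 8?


Word: "nowadays"
Shift: 8
Each letter → (letter + shift) mod 26:
  'n' (13) + 8 = 21 → 'v'
  'o' (14) + 8 = 22 → 'w'
  'w' (22) + 8 = 4 → 'e'
  'a' (0) + 8 = 8 → 'i'
  'd' (3) + 8 = 11 → 'l'
  'a' (0) + 8 = 8 → 'i'
  'y' (24) + 8 = 6 → 'g'
  's' (18) + 8 = 0 → 'a'
Result = "vweiliga"


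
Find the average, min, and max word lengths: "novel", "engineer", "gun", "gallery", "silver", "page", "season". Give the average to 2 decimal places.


Lengths: "novel"=5, "engineer"=8, "gun"=3, "gallery"=7, "silver"=6, "page"=4, "season"=6
Sum = 39, Count = 7
Average = 39/7 = 5.57
= avg=5.57, min=3, max=8


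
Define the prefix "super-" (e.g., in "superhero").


Prefix: super-
Example: superhero (super- + hero)
Meaning = above / beyond


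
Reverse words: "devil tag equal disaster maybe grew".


Original: "devil tag equal disaster maybe grew"
Words (1..n): devil | tag | equal | disaster | maybe | grew
Reversed (n..1): grew | maybe | disaster | equal | tag | devil
Result = "grew maybe disaster equal tag devil"


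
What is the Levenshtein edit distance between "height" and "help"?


Word 1: "height" (length 6)
Word 2: "help" (length 4)
One optimal edit sequence (insert/delete/substitute each cost 1):
  1. keep 'h'
  2. keep 'e'
  3. delete 'i'  (+1)
  4. delete 'g'  (+1)
  5. substitute 'h' -> 'l'  (+1)
  6. substitute 't' -> 'p'  (+1)
Total edit operations: 4
Edit distance = 4
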